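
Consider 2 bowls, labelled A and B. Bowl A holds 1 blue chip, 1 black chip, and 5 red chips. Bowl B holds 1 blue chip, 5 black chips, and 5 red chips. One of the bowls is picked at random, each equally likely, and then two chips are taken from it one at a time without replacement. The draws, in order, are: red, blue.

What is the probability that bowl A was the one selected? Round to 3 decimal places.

Compute the likelihood of the observed sequence for each case: P(data | bowl A) = (5/7)(1/6) = 5/42; P(data | bowl B) = (5/11)(1/10) = 1/22.
Weighting by the prior gives 1/2 · 5/42 = 5/84, 1/2 · 1/22 = 1/44; these sum to 19/231.
Hence P(bowl A | data) = (5/84) / (19/231) = 55/76.

0.724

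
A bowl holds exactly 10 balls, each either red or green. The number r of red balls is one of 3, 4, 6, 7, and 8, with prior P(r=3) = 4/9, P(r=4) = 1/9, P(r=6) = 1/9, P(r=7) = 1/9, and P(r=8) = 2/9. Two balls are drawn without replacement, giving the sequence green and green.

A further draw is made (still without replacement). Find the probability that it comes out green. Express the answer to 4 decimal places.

For each hypothesis, P(data | H) works out to: P(data | r = 3) = (7/10)(6/9) = 7/15; P(data | r = 4) = (6/10)(5/9) = 1/3; P(data | r = 6) = (4/10)(3/9) = 2/15; P(data | r = 7) = (3/10)(2/9) = 1/15; P(data | r = 8) = (2/10)(1/9) = 1/45.
Multiplying each by its prior: 4/9 · 7/15 = 28/135, 1/9 · 1/3 = 1/27, 1/9 · 2/15 = 2/135, 1/9 · 1/15 = 1/135, 2/9 · 1/45 = 2/405; summing to 22/81.
Normalising, the posterior is P(r = 3 | data) = 42/55, P(r = 4 | data) = 3/22, P(r = 6 | data) = 3/55, P(r = 7 | data) = 3/110, P(r = 8 | data) = 1/55.
The predictive probability is P(green next | data) = (5/8)(42/55) + (1/2)(3/22) + (1/4)(3/55) + (1/8)(3/110) + (0)(1/55) = 9/16.

0.5625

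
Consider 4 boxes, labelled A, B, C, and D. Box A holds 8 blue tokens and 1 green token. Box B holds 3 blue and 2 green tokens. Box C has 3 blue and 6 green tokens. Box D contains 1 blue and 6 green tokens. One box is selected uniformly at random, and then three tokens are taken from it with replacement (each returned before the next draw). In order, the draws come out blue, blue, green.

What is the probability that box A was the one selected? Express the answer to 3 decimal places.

0.271

Under each hypothesis, the probability of the observed sequence is: P(data | box A) = (8/9)(8/9)(1/9) = 0.087791; P(data | box B) = (3/5)(3/5)(2/5) = 0.144; P(data | box C) = (3/9)(3/9)(6/9) = 0.074074; P(data | box D) = (1/7)(1/7)(6/7) = 0.017493.
Multiplying each by its prior: 1/4 · 0.087791 = 0.021948, 1/4 · 0.144 = 0.036, 1/4 · 0.074074 = 0.018519, 1/4 · 0.017493 = 0.0043732; with total 0.08084.
Hence P(box A | data) = (0.021948) / (0.08084) = 0.2715.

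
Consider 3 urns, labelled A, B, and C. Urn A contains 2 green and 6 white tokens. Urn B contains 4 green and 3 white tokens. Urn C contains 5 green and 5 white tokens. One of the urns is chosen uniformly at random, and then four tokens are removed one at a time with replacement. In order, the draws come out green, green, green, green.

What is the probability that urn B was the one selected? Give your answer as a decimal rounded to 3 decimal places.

The likelihood of the observed sequence under each hypothesis: P(data | urn A) = (2/8)(2/8)(2/8)(2/8) = 0.0039062; P(data | urn B) = (4/7)(4/7)(4/7)(4/7) = 0.10662; P(data | urn C) = (5/10)(5/10)(5/10)(5/10) = 0.0625.
Weighting by the prior gives 1/3 · 0.0039062 = 0.0013021, 1/3 · 0.10662 = 0.035541, 1/3 · 0.0625 = 0.020833; summing to 0.057676.
Hence P(urn B | data) = (0.035541) / (0.057676) = 0.61621.

0.616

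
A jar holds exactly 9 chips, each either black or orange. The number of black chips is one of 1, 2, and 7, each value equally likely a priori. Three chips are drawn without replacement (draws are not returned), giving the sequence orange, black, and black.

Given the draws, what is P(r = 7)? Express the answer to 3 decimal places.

0.857

For each hypothesis, P(data | H) works out to: P(data | r = 1) = (8/9)(1/8)(0/7) = 0; P(data | r = 2) = (7/9)(2/8)(1/7) = 1/36; P(data | r = 7) = (2/9)(7/8)(6/7) = 1/6.
The prior-weighted likelihoods are 1/3 · 0 = 0, 1/3 · 1/36 = 1/108, 1/3 · 1/6 = 1/18; summing to 7/108.
Hence P(r = 7 | data) = (1/18) / (7/108) = 6/7.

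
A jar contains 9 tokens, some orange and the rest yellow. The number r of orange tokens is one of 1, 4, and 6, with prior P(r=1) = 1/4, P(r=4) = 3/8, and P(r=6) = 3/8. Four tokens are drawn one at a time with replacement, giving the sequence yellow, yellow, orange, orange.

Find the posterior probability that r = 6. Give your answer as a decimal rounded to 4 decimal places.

For each hypothesis, P(data | H) works out to: P(data | r = 1) = (8/9)(8/9)(1/9)(1/9) = 0.0097546; P(data | r = 4) = (5/9)(5/9)(4/9)(4/9) = 0.060966; P(data | r = 6) = (3/9)(3/9)(6/9)(6/9) = 0.049383.
Multiplying each by its prior: 1/4 · 0.0097546 = 0.0024387, 3/8 · 0.060966 = 0.022862, 3/8 · 0.049383 = 0.018519; summing to 0.04382.
By Bayes' rule, P(r = 6 | data) = (0.018519) / (0.04382) = 0.42261.

0.4226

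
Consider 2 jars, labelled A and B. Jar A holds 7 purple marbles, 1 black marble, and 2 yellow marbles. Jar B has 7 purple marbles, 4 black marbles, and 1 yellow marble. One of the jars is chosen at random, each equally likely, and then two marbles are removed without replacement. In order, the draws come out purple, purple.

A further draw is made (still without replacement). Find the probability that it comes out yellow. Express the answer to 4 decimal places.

0.1892

For each hypothesis, P(data | H) works out to: P(data | jar A) = (7/10)(6/9) = 7/15; P(data | jar B) = (7/12)(6/11) = 7/22.
Weighting by the prior gives 1/2 · 7/15 = 7/30, 1/2 · 7/22 = 7/44; these sum to 259/660.
Normalising, the posterior is P(jar A | data) = 22/37, P(jar B | data) = 15/37.
So P(yellow next | data) = Σ P(yellow next | H) P(H | data) = (1/4)(22/37) + (1/10)(15/37) = 7/37.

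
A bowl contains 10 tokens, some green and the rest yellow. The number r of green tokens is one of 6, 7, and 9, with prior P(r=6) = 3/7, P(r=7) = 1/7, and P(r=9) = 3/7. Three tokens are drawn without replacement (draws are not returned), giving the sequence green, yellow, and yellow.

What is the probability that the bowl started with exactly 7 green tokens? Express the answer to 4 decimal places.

0.1628

Under each hypothesis, the probability of the observed sequence is: P(data | r = 6) = (6/10)(4/9)(3/8) = 1/10; P(data | r = 7) = (7/10)(3/9)(2/8) = 7/120; P(data | r = 9) = (9/10)(1/9)(0/8) = 0.
The prior-weighted likelihoods are 3/7 · 1/10 = 3/70, 1/7 · 7/120 = 1/120, 3/7 · 0 = 0; with total 43/840.
Therefore the posterior P(r = 7 | data) = (1/120) / (43/840) = 7/43.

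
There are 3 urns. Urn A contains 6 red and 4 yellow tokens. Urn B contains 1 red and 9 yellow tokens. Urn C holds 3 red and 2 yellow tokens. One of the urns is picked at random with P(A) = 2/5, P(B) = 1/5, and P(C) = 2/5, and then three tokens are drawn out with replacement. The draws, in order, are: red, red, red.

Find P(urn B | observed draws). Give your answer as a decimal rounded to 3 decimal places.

For each hypothesis, P(data | H) works out to: P(data | urn A) = (6/10)(6/10)(6/10) = 0.216; P(data | urn B) = (1/10)(1/10)(1/10) = 0.001; P(data | urn C) = (3/5)(3/5)(3/5) = 0.216.
Weighting by the prior gives 2/5 · 0.216 = 0.0864, 1/5 · 0.001 = 0.0002, 2/5 · 0.216 = 0.0864; summing to 0.173.
Therefore the posterior P(urn B | data) = (0.0002) / (0.173) = 0.0011561.

0.001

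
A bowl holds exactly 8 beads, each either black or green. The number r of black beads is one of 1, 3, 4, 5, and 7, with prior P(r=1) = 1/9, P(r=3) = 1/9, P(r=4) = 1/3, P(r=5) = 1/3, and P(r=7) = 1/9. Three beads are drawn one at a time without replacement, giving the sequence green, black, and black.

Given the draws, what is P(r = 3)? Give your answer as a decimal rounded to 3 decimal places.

The likelihood of the observed sequence under each hypothesis: P(data | r = 1) = (7/8)(1/7)(0/6) = 0; P(data | r = 3) = (5/8)(3/7)(2/6) = 5/56; P(data | r = 4) = (4/8)(4/7)(3/6) = 1/7; P(data | r = 5) = (3/8)(5/7)(4/6) = 5/28; P(data | r = 7) = (1/8)(7/7)(6/6) = 1/8.
The prior-weighted likelihoods are 1/9 · 0 = 0, 1/9 · 5/56 = 5/504, 1/3 · 1/7 = 1/21, 1/3 · 5/28 = 5/84, 1/9 · 1/8 = 1/72; these sum to 11/84.
Hence P(r = 3 | data) = (5/504) / (11/84) = 5/66.

0.076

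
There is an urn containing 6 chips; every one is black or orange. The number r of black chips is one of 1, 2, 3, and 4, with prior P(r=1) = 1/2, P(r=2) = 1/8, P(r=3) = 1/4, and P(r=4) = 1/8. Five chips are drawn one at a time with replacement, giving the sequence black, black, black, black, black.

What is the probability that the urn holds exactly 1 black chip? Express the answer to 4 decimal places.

For each hypothesis, P(data | H) works out to: P(data | r = 1) = (1/6)(1/6)(1/6)(1/6)(1/6) = 0.0001286; P(data | r = 2) = (2/6)(2/6)(2/6)(2/6)(2/6) = 0.0041152; P(data | r = 3) = (3/6)(3/6)(3/6)(3/6)(3/6) = 0.03125; P(data | r = 4) = (4/6)(4/6)(4/6)(4/6)(4/6) = 0.13169.
The prior-weighted likelihoods are 1/2 · 0.0001286 = 6.43e-05, 1/8 · 0.0041152 = 0.0005144, 1/4 · 0.03125 = 0.0078125, 1/8 · 0.13169 = 0.016461; these sum to 0.024852.
By Bayes' rule, P(r = 1 | data) = (6.43e-05) / (0.024852) = 0.0025873.

0.0026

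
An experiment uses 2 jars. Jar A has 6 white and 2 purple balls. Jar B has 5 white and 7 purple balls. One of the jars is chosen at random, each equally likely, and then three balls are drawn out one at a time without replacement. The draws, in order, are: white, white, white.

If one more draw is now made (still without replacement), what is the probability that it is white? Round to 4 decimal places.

For each hypothesis, P(data | H) works out to: P(data | jar A) = (6/8)(5/7)(4/6) = 5/14; P(data | jar B) = (5/12)(4/11)(3/10) = 1/22.
The prior-weighted likelihoods are 1/2 · 5/14 = 5/28, 1/2 · 1/22 = 1/44; with total 31/154.
Normalising, the posterior is P(jar A | data) = 55/62, P(jar B | data) = 7/62.
So P(white next | data) = Σ P(white next | H) P(H | data) = (3/5)(55/62) + (2/9)(7/62) = 311/558.

0.5573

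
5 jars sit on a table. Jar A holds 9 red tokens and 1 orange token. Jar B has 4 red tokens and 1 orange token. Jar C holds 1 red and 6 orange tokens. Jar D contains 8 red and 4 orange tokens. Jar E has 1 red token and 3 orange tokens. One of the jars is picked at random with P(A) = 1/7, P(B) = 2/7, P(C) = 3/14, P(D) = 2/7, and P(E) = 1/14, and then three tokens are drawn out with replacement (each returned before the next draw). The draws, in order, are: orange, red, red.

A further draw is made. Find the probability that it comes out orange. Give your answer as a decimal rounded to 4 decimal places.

The likelihood of the observed sequence under each hypothesis: P(data | jar A) = (1/10)(9/10)(9/10) = 0.081; P(data | jar B) = (1/5)(4/5)(4/5) = 0.128; P(data | jar C) = (6/7)(1/7)(1/7) = 0.017493; P(data | jar D) = (4/12)(8/12)(8/12) = 0.14815; P(data | jar E) = (3/4)(1/4)(1/4) = 0.046875.
Multiplying each by its prior: 1/7 · 0.081 = 0.011571, 2/7 · 0.128 = 0.036571, 3/14 · 0.017493 = 0.0037484, 2/7 · 0.14815 = 0.042328, 1/14 · 0.046875 = 0.0033482; summing to 0.097568.
Normalising, the posterior is P(jar A | data) = 0.1186, P(jar B | data) = 0.37483, P(jar C | data) = 0.038419, P(jar D | data) = 0.43383, P(jar E | data) = 0.034317.
So P(orange next | data) = Σ P(orange next | H) P(H | data) = (1/10)(0.1186) + (1/5)(0.37483) + (6/7)(0.038419) + (1/3)(0.43383) + (3/4)(0.034317) = 0.29011.

0.2901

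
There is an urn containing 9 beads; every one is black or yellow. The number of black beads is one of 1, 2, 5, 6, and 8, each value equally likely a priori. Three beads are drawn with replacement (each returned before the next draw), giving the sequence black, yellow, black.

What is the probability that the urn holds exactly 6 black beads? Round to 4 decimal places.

Under each hypothesis, the probability of the observed sequence is: P(data | r = 1) = (1/9)(8/9)(1/9) = 0.010974; P(data | r = 2) = (2/9)(7/9)(2/9) = 0.038409; P(data | r = 5) = (5/9)(4/9)(5/9) = 0.13717; P(data | r = 6) = (6/9)(3/9)(6/9) = 0.14815; P(data | r = 8) = (8/9)(1/9)(8/9) = 0.087791.
Multiplying each by its prior: 1/5 · 0.010974 = 0.0021948, 1/5 · 0.038409 = 0.0076818, 1/5 · 0.13717 = 0.027435, 1/5 · 0.14815 = 0.02963, 1/5 · 0.087791 = 0.017558; summing to 0.084499.
Hence P(r = 6 | data) = (0.02963) / (0.084499) = 0.35065.

0.3506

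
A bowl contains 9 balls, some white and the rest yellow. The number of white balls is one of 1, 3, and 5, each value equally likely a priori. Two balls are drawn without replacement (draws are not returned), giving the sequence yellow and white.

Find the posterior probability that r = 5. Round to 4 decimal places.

0.4348

For each hypothesis, P(data | H) works out to: P(data | r = 1) = (8/9)(1/8) = 1/9; P(data | r = 3) = (6/9)(3/8) = 1/4; P(data | r = 5) = (4/9)(5/8) = 5/18.
Weighting by the prior gives 1/3 · 1/9 = 1/27, 1/3 · 1/4 = 1/12, 1/3 · 5/18 = 5/54; summing to 23/108.
By Bayes' rule, P(r = 5 | data) = (5/54) / (23/108) = 10/23.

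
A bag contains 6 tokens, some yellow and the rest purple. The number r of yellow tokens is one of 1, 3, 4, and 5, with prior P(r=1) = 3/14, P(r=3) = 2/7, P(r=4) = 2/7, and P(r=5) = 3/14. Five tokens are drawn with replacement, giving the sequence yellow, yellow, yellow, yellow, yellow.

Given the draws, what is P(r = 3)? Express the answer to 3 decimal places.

Under each hypothesis, the probability of the observed sequence is: P(data | r = 1) = (1/6)(1/6)(1/6)(1/6)(1/6) = 0.0001286; P(data | r = 3) = (3/6)(3/6)(3/6)(3/6)(3/6) = 0.03125; P(data | r = 4) = (4/6)(4/6)(4/6)(4/6)(4/6) = 0.13169; P(data | r = 5) = (5/6)(5/6)(5/6)(5/6)(5/6) = 0.40188.
Weighting by the prior gives 3/14 · 0.0001286 = 2.7557e-05, 2/7 · 0.03125 = 0.0089286, 2/7 · 0.13169 = 0.037625, 3/14 · 0.40188 = 0.086117; with total 0.1327.
Therefore the posterior P(r = 3 | data) = (0.0089286) / (0.1327) = 0.067285.

0.067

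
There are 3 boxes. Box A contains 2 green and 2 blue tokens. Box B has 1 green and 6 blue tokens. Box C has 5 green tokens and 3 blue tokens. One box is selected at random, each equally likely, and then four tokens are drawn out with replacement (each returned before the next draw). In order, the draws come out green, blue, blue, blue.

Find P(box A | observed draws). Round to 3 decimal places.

Under each hypothesis, the probability of the observed sequence is: P(data | box A) = (2/4)(2/4)(2/4)(2/4) = 0.0625; P(data | box B) = (1/7)(6/7)(6/7)(6/7) = 0.089963; P(data | box C) = (5/8)(3/8)(3/8)(3/8) = 0.032959.
Weighting by the prior gives 1/3 · 0.0625 = 0.020833, 1/3 · 0.089963 = 0.029988, 1/3 · 0.032959 = 0.010986; these sum to 0.061807.
Hence P(box A | data) = (0.020833) / (0.061807) = 0.33707.

0.337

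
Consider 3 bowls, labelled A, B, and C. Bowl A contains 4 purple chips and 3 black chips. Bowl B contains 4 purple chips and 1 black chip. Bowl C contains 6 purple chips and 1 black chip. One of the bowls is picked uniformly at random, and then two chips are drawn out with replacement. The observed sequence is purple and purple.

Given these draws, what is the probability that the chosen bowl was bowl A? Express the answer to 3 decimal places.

The likelihood of the observed sequence under each hypothesis: P(data | bowl A) = (4/7)(4/7) = 0.32653; P(data | bowl B) = (4/5)(4/5) = 0.64; P(data | bowl C) = (6/7)(6/7) = 0.73469.
Weighting by the prior gives 1/3 · 0.32653 = 0.10884, 1/3 · 0.64 = 0.21333, 1/3 · 0.73469 = 0.2449; these sum to 0.56707.
By Bayes' rule, P(bowl A | data) = (0.10884) / (0.56707) = 0.19194.

0.192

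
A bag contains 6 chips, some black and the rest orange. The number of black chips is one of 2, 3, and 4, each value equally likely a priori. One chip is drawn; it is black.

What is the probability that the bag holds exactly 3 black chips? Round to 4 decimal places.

0.3333

Compute the likelihood of this draw for each case: P(data | r = 2) = (2/6) = 1/3; P(data | r = 3) = (3/6) = 1/2; P(data | r = 4) = (4/6) = 2/3.
Weighting by the prior gives 1/3 · 1/3 = 1/9, 1/3 · 1/2 = 1/6, 1/3 · 2/3 = 2/9; these sum to 1/2.
Hence P(r = 3 | data) = (1/6) / (1/2) = 1/3.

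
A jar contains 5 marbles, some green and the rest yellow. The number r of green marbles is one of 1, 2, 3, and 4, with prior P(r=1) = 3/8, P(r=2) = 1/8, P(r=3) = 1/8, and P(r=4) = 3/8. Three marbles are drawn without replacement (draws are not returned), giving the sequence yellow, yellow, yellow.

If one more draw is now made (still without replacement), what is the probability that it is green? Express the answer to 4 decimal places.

0.5385

Compute the likelihood of the observed sequence for each case: P(data | r = 1) = (4/5)(3/4)(2/3) = 2/5; P(data | r = 2) = (3/5)(2/4)(1/3) = 1/10; P(data | r = 3) = (2/5)(1/4)(0/3) = 0; P(data | r = 4) = (1/5)(0/4) = 0.
The prior-weighted likelihoods are 3/8 · 2/5 = 3/20, 1/8 · 1/10 = 1/80, 1/8 · 0 = 0, 3/8 · 0 = 0; these sum to 13/80.
Dividing through by the total gives posterior P(r = 1 | data) = 12/13, P(r = 2 | data) = 1/13, P(r = 3 | data) = 0, P(r = 4 | data) = 0.
Averaging over the posterior, P(green next | data) = (1/2)(12/13) + (1)(1/13) = 7/13.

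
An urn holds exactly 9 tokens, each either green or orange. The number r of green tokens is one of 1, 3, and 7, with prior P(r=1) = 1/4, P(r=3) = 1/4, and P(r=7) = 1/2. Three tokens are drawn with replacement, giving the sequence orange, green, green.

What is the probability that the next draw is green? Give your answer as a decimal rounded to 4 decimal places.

0.6641

Under each hypothesis, the probability of the observed sequence is: P(data | r = 1) = (8/9)(1/9)(1/9) = 8/729; P(data | r = 3) = (6/9)(3/9)(3/9) = 2/27; P(data | r = 7) = (2/9)(7/9)(7/9) = 98/729.
Weighting by the prior gives 1/4 · 8/729 = 2/729, 1/4 · 2/27 = 1/54, 1/2 · 98/729 = 49/729; summing to 43/486.
Normalising, the posterior is P(r = 1 | data) = 4/129, P(r = 3 | data) = 9/43, P(r = 7 | data) = 98/129.
The predictive probability is P(green next | data) = (1/9)(4/129) + (1/3)(9/43) + (7/9)(98/129) = 257/387.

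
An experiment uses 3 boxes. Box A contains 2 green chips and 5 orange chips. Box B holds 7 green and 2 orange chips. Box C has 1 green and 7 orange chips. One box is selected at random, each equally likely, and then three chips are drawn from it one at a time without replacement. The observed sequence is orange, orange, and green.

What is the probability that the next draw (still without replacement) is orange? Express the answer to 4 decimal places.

0.7803

Compute the likelihood of the observed sequence for each case: P(data | box A) = (5/7)(4/6)(2/5) = 0.19048; P(data | box B) = (2/9)(1/8)(7/7) = 0.027778; P(data | box C) = (7/8)(6/7)(1/6) = 0.125.
The prior-weighted likelihoods are 1/3 · 0.19048 = 0.063492, 1/3 · 0.027778 = 0.0092593, 1/3 · 0.125 = 0.041667; with total 0.11442.
The posterior is then P(box A | data) = 0.55491, P(box B | data) = 0.080925, P(box C | data) = 0.36416.
The predictive probability is P(orange next | data) = (3/4)(0.55491) + (0)(0.080925) + (1)(0.36416) = 0.78035.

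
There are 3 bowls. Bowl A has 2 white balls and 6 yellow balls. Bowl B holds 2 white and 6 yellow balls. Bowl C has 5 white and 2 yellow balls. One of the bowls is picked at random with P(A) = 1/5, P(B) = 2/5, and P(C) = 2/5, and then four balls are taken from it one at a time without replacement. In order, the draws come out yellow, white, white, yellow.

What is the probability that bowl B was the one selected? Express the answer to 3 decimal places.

Compute the likelihood of the observed sequence for each case: P(data | bowl A) = (6/8)(2/7)(1/6)(5/5) = 1/28; P(data | bowl B) = (6/8)(2/7)(1/6)(5/5) = 1/28; P(data | bowl C) = (2/7)(5/6)(4/5)(1/4) = 1/21.
The prior-weighted likelihoods are 1/5 · 1/28 = 1/140, 2/5 · 1/28 = 1/70, 2/5 · 1/21 = 2/105; these sum to 17/420.
So P(bowl B | data) = (1/70) / (17/420) = 6/17.

0.353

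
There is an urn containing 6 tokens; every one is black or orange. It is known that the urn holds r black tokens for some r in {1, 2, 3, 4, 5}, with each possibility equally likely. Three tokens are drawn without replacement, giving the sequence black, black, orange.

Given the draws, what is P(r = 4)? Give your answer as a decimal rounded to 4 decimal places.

Under each hypothesis, the probability of the observed sequence is: P(data | r = 1) = (1/6)(0/5) = 0; P(data | r = 2) = (2/6)(1/5)(4/4) = 1/15; P(data | r = 3) = (3/6)(2/5)(3/4) = 3/20; P(data | r = 4) = (4/6)(3/5)(2/4) = 1/5; P(data | r = 5) = (5/6)(4/5)(1/4) = 1/6.
Multiplying each by its prior: 1/5 · 0 = 0, 1/5 · 1/15 = 1/75, 1/5 · 3/20 = 3/100, 1/5 · 1/5 = 1/25, 1/5 · 1/6 = 1/30; with total 7/60.
So P(r = 4 | data) = (1/25) / (7/60) = 12/35.

0.3429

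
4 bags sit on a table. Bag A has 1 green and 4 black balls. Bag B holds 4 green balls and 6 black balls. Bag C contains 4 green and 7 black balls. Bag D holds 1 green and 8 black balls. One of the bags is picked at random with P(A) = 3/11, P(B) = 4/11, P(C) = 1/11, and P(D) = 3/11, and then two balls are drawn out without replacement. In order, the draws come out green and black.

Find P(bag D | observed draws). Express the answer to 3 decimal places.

For each hypothesis, P(data | H) works out to: P(data | bag A) = (1/5)(4/4) = 1/5; P(data | bag B) = (4/10)(6/9) = 4/15; P(data | bag C) = (4/11)(7/10) = 14/55; P(data | bag D) = (1/9)(8/8) = 1/9.
Weighting by the prior gives 3/11 · 1/5 = 3/55, 4/11 · 4/15 = 16/165, 1/11 · 14/55 = 14/605, 3/11 · 1/9 = 1/33; these sum to 124/605.
By Bayes' rule, P(bag D | data) = (1/33) / (124/605) = 55/372.

0.148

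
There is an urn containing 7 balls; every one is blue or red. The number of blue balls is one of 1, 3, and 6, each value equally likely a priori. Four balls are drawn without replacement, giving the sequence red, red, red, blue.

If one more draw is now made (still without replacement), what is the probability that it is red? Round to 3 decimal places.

0.750

For each hypothesis, P(data | H) works out to: P(data | r = 1) = (6/7)(5/6)(4/5)(1/4) = 1/7; P(data | r = 3) = (4/7)(3/6)(2/5)(3/4) = 3/35; P(data | r = 6) = (1/7)(0/6) = 0.
The prior-weighted likelihoods are 1/3 · 1/7 = 1/21, 1/3 · 3/35 = 1/35, 1/3 · 0 = 0; these sum to 8/105.
Normalising, the posterior is P(r = 1 | data) = 5/8, P(r = 3 | data) = 3/8, P(r = 6 | data) = 0.
Averaging over the posterior, P(red next | data) = (1)(5/8) + (1/3)(3/8) = 3/4.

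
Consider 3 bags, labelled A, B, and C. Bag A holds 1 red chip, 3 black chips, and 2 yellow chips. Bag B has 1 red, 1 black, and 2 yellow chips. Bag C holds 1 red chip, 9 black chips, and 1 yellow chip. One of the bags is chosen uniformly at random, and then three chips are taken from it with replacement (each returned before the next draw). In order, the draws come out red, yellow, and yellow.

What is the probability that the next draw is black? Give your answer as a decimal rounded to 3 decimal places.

0.312

For each hypothesis, P(data | H) works out to: P(data | bag A) = (1/6)(2/6)(2/6) = 0.018519; P(data | bag B) = (1/4)(2/4)(2/4) = 0.0625; P(data | bag C) = (1/11)(1/11)(1/11) = 0.00075131.
The prior-weighted likelihoods are 1/3 · 0.018519 = 0.0061728, 1/3 · 0.0625 = 0.020833, 1/3 · 0.00075131 = 0.00025044; with total 0.027257.
Dividing through by the total gives posterior P(bag A | data) = 0.22647, P(bag B | data) = 0.76434, P(bag C | data) = 0.0091882.
Averaging over the posterior, P(black next | data) = (1/2)(0.22647) + (1/4)(0.76434) + (9/11)(0.0091882) = 0.31184.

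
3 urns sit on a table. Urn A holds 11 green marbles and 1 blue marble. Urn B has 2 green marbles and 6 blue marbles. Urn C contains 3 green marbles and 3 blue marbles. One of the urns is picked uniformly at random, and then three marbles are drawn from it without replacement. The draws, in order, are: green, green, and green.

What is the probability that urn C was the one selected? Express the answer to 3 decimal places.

Compute the likelihood of the observed sequence for each case: P(data | urn A) = (11/12)(10/11)(9/10) = 3/4; P(data | urn B) = (2/8)(1/7)(0/6) = 0; P(data | urn C) = (3/6)(2/5)(1/4) = 1/20.
The prior-weighted likelihoods are 1/3 · 3/4 = 1/4, 1/3 · 0 = 0, 1/3 · 1/20 = 1/60; summing to 4/15.
Therefore the posterior P(urn C | data) = (1/60) / (4/15) = 1/16.

0.063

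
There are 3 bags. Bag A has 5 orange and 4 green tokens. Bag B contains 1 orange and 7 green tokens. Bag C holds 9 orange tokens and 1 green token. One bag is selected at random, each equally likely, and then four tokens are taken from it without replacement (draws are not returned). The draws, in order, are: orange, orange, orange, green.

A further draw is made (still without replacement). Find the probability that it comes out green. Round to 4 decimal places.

Compute the likelihood of the observed sequence for each case: P(data | bag A) = (5/9)(4/8)(3/7)(4/6) = 0.079365; P(data | bag B) = (1/8)(0/7) = 0; P(data | bag C) = (9/10)(8/9)(7/8)(1/7) = 0.1.
Multiplying each by its prior: 1/3 · 0.079365 = 0.026455, 1/3 · 0 = 0, 1/3 · 0.1 = 0.033333; these sum to 0.059788.
The posterior is then P(bag A | data) = 0.44248, P(bag B | data) = 0, P(bag C | data) = 0.55752.
The predictive probability is P(green next | data) = (3/5)(0.44248) + (0)(0.55752) = 0.26549.

0.2655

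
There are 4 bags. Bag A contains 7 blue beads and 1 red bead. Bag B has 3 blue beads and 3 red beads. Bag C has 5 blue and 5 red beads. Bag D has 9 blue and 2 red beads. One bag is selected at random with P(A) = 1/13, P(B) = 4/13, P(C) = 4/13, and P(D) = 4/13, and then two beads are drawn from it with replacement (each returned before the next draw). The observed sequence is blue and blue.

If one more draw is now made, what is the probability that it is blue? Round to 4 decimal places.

The likelihood of the observed sequence under each hypothesis: P(data | bag A) = (7/8)(7/8) = 0.76562; P(data | bag B) = (3/6)(3/6) = 0.25; P(data | bag C) = (5/10)(5/10) = 0.25; P(data | bag D) = (9/11)(9/11) = 0.66942.
The prior-weighted likelihoods are 1/13 · 0.76562 = 0.058894, 4/13 · 0.25 = 0.076923, 4/13 · 0.25 = 0.076923, 4/13 · 0.66942 = 0.20598; these sum to 0.41872.
Normalising, the posterior is P(bag A | data) = 0.14065, P(bag B | data) = 0.18371, P(bag C | data) = 0.18371, P(bag D | data) = 0.49192.
Averaging over the posterior, P(blue next | data) = (7/8)(0.14065) + (1/2)(0.18371) + (1/2)(0.18371) + (9/11)(0.49192) = 0.70927.

0.7093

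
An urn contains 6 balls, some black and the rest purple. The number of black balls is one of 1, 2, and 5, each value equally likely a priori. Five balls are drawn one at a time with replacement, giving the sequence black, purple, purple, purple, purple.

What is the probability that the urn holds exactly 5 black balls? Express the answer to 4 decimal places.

For each hypothesis, P(data | H) works out to: P(data | r = 1) = (1/6)(5/6)(5/6)(5/6)(5/6) = 0.080376; P(data | r = 2) = (2/6)(4/6)(4/6)(4/6)(4/6) = 0.065844; P(data | r = 5) = (5/6)(1/6)(1/6)(1/6)(1/6) = 0.000643.
Weighting by the prior gives 1/3 · 0.080376 = 0.026792, 1/3 · 0.065844 = 0.021948, 1/3 · 0.000643 = 0.00021433; summing to 0.048954.
By Bayes' rule, P(r = 5 | data) = (0.00021433) / (0.048954) = 0.0043783.

0.0044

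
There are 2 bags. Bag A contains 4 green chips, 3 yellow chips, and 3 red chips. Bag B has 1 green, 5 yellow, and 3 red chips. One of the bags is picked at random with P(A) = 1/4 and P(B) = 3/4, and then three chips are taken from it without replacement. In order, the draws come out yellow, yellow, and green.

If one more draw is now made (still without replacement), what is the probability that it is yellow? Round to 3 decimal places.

0.422

Compute the likelihood of the observed sequence for each case: P(data | bag A) = (3/10)(2/9)(4/8) = 1/30; P(data | bag B) = (5/9)(4/8)(1/7) = 5/126.
The prior-weighted likelihoods are 1/4 · 1/30 = 1/120, 3/4 · 5/126 = 5/168; with total 4/105.
The posterior is then P(bag A | data) = 7/32, P(bag B | data) = 25/32.
Averaging over the posterior, P(yellow next | data) = (1/7)(7/32) + (1/2)(25/32) = 27/64.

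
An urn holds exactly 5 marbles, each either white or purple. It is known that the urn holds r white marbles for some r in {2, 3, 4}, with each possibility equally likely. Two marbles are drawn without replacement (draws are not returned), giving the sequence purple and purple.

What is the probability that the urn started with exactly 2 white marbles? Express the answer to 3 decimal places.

0.750

Under each hypothesis, the probability of the observed sequence is: P(data | r = 2) = (3/5)(2/4) = 3/10; P(data | r = 3) = (2/5)(1/4) = 1/10; P(data | r = 4) = (1/5)(0/4) = 0.
Weighting by the prior gives 1/3 · 3/10 = 1/10, 1/3 · 1/10 = 1/30, 1/3 · 0 = 0; these sum to 2/15.
So P(r = 2 | data) = (1/10) / (2/15) = 3/4.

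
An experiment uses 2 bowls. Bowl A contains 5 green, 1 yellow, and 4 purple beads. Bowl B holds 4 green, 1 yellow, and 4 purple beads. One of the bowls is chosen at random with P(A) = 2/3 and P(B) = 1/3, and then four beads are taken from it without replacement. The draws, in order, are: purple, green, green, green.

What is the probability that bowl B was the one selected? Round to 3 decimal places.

Under each hypothesis, the probability of the observed sequence is: P(data | bowl A) = (4/10)(5/9)(4/8)(3/7) = 1/21; P(data | bowl B) = (4/9)(4/8)(3/7)(2/6) = 2/63.
Weighting by the prior gives 2/3 · 1/21 = 2/63, 1/3 · 2/63 = 2/189; these sum to 8/189.
So P(bowl B | data) = (2/189) / (8/189) = 1/4.

0.250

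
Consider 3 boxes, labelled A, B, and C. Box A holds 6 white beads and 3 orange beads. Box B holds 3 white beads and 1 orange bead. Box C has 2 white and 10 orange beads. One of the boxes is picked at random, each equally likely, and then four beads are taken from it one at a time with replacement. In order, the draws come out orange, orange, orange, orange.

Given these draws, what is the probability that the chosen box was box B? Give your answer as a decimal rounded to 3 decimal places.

0.008

The likelihood of the observed sequence under each hypothesis: P(data | box A) = (3/9)(3/9)(3/9)(3/9) = 0.012346; P(data | box B) = (1/4)(1/4)(1/4)(1/4) = 0.0039062; P(data | box C) = (10/12)(10/12)(10/12)(10/12) = 0.48225.
Multiplying each by its prior: 1/3 · 0.012346 = 0.0041152, 1/3 · 0.0039062 = 0.0013021, 1/3 · 0.48225 = 0.16075; with total 0.16617.
Therefore the posterior P(box B | data) = (0.0013021) / (0.16617) = 0.0078359.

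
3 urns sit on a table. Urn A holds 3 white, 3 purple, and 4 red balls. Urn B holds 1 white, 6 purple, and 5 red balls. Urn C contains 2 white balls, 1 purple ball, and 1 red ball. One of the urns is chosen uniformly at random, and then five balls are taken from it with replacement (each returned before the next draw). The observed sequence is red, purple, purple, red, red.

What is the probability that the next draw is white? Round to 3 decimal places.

0.150

For each hypothesis, P(data | H) works out to: P(data | urn A) = (4/10)(3/10)(3/10)(4/10)(4/10) = 0.00576; P(data | urn B) = (5/12)(6/12)(6/12)(5/12)(5/12) = 0.018084; P(data | urn C) = (1/4)(1/4)(1/4)(1/4)(1/4) = 0.00097656.
Multiplying each by its prior: 1/3 · 0.00576 = 0.00192, 1/3 · 0.018084 = 0.0060282, 1/3 · 0.00097656 = 0.00032552; summing to 0.0082737.
Normalising, the posterior is P(urn A | data) = 0.23206, P(urn B | data) = 0.72859, P(urn C | data) = 0.039344.
The predictive probability is P(white next | data) = (3/10)(0.23206) + (1/12)(0.72859) + (1/2)(0.039344) = 0.15001.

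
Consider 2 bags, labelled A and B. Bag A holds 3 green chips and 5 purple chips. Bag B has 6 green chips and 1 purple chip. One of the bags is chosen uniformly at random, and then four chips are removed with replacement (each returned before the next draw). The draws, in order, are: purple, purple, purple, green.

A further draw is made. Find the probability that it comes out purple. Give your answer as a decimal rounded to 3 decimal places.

Under each hypothesis, the probability of the observed sequence is: P(data | bag A) = (5/8)(5/8)(5/8)(3/8) = 0.091553; P(data | bag B) = (1/7)(1/7)(1/7)(6/7) = 0.002499.
The prior-weighted likelihoods are 1/2 · 0.091553 = 0.045776, 1/2 · 0.002499 = 0.0012495; summing to 0.047026.
Dividing through by the total gives posterior P(bag A | data) = 0.97343, P(bag B | data) = 0.02657.
So P(purple next | data) = Σ P(purple next | H) P(H | data) = (5/8)(0.97343) + (1/7)(0.02657) = 0.61219.

0.612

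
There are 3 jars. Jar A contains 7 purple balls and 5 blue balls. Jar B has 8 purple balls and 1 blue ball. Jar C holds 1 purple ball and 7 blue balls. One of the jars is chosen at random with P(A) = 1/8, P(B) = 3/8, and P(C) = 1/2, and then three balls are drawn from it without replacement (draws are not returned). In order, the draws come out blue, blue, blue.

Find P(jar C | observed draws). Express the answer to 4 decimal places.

0.9821

The likelihood of the observed sequence under each hypothesis: P(data | jar A) = (5/12)(4/11)(3/10) = 1/22; P(data | jar B) = (1/9)(0/8) = 0; P(data | jar C) = (7/8)(6/7)(5/6) = 5/8.
The prior-weighted likelihoods are 1/8 · 1/22 = 1/176, 3/8 · 0 = 0, 1/2 · 5/8 = 5/16; with total 7/22.
Hence P(jar C | data) = (5/16) / (7/22) = 55/56.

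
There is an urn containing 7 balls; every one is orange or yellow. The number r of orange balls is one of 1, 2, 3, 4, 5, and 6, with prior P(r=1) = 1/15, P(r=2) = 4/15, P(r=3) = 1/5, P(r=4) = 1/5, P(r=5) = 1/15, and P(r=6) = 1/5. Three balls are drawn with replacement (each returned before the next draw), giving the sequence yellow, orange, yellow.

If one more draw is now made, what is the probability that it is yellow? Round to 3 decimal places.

Compute the likelihood of the observed sequence for each case: P(data | r = 1) = (6/7)(1/7)(6/7) = 0.10496; P(data | r = 2) = (5/7)(2/7)(5/7) = 0.14577; P(data | r = 3) = (4/7)(3/7)(4/7) = 0.13994; P(data | r = 4) = (3/7)(4/7)(3/7) = 0.10496; P(data | r = 5) = (2/7)(5/7)(2/7) = 0.058309; P(data | r = 6) = (1/7)(6/7)(1/7) = 0.017493.
The prior-weighted likelihoods are 1/15 · 0.10496 = 0.0069971, 4/15 · 0.14577 = 0.038873, 1/5 · 0.13994 = 0.027988, 1/5 · 0.10496 = 0.020991, 1/15 · 0.058309 = 0.0038873, 1/5 · 0.017493 = 0.0034985; these sum to 0.10224.
The posterior is then P(r = 1 | data) = 0.068441, P(r = 2 | data) = 0.38023, P(r = 3 | data) = 0.27376, P(r = 4 | data) = 0.20532, P(r = 5 | data) = 0.038023, P(r = 6 | data) = 0.034221.
Averaging over the posterior, P(yellow next | data) = (6/7)(0.068441) + (5/7)(0.38023) + (4/7)(0.27376) + (3/7)(0.20532) + (2/7)(0.038023) + (1/7)(0.034221) = 0.59044.

0.590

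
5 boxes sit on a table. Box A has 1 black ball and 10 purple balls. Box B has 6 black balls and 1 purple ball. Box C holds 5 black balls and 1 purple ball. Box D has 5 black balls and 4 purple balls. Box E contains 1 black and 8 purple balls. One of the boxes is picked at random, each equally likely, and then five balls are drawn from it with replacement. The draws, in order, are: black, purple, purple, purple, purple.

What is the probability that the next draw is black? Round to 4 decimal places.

Compute the likelihood of the observed sequence for each case: P(data | box A) = (1/11)(10/11)(10/11)(10/11)(10/11) = 0.062092; P(data | box B) = (6/7)(1/7)(1/7)(1/7)(1/7) = 0.00035699; P(data | box C) = (5/6)(1/6)(1/6)(1/6)(1/6) = 0.000643; P(data | box D) = (5/9)(4/9)(4/9)(4/9)(4/9) = 0.021677; P(data | box E) = (1/9)(8/9)(8/9)(8/9)(8/9) = 0.069366.
The prior-weighted likelihoods are 1/5 · 0.062092 = 0.012418, 1/5 · 0.00035699 = 7.1399e-05, 1/5 · 0.000643 = 0.0001286, 1/5 · 0.021677 = 0.0043354, 1/5 · 0.069366 = 0.013873; with total 0.030827.
Normalising, the posterior is P(box A | data) = 0.40284, P(box B | data) = 0.0023161, P(box C | data) = 0.0041717, P(box D | data) = 0.14064, P(box E | data) = 0.45003.
The predictive probability is P(black next | data) = (1/11)(0.40284) + (6/7)(0.0023161) + (5/6)(0.0041717) + (5/9)(0.14064) + (1/9)(0.45003) = 0.17022.

0.1702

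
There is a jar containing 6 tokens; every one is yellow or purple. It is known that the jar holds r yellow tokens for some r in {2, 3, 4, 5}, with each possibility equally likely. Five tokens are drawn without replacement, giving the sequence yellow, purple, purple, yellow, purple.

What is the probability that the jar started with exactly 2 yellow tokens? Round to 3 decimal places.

0.571

The likelihood of the observed sequence under each hypothesis: P(data | r = 2) = (2/6)(4/5)(3/4)(1/3)(2/2) = 1/15; P(data | r = 3) = (3/6)(3/5)(2/4)(2/3)(1/2) = 1/20; P(data | r = 4) = (4/6)(2/5)(1/4)(3/3)(0/2) = 0; P(data | r = 5) = (5/6)(1/5)(0/4) = 0.
Multiplying each by its prior: 1/4 · 1/15 = 1/60, 1/4 · 1/20 = 1/80, 1/4 · 0 = 0, 1/4 · 0 = 0; with total 7/240.
So P(r = 2 | data) = (1/60) / (7/240) = 4/7.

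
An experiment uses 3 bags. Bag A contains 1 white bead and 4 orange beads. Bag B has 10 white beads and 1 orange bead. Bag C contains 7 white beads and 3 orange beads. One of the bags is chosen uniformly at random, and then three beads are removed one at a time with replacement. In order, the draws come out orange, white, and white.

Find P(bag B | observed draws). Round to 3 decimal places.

0.296

The likelihood of the observed sequence under each hypothesis: P(data | bag A) = (4/5)(1/5)(1/5) = 0.032; P(data | bag B) = (1/11)(10/11)(10/11) = 0.075131; P(data | bag C) = (3/10)(7/10)(7/10) = 0.147.
The prior-weighted likelihoods are 1/3 · 0.032 = 0.010667, 1/3 · 0.075131 = 0.025044, 1/3 · 0.147 = 0.049; these sum to 0.08471.
By Bayes' rule, P(bag B | data) = (0.025044) / (0.08471) = 0.29564.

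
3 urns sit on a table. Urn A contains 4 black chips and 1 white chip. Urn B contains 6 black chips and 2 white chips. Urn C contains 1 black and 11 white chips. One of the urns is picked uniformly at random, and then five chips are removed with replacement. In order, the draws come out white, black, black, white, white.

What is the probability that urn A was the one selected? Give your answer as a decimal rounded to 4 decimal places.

Under each hypothesis, the probability of the observed sequence is: P(data | urn A) = (1/5)(4/5)(4/5)(1/5)(1/5) = 0.00512; P(data | urn B) = (2/8)(6/8)(6/8)(2/8)(2/8) = 0.0087891; P(data | urn C) = (11/12)(1/12)(1/12)(11/12)(11/12) = 0.005349.
Multiplying each by its prior: 1/3 · 0.00512 = 0.0017067, 1/3 · 0.0087891 = 0.0029297, 1/3 · 0.005349 = 0.001783; summing to 0.0064194.
Therefore the posterior P(urn A | data) = (0.0017067) / (0.0064194) = 0.26586.

0.2659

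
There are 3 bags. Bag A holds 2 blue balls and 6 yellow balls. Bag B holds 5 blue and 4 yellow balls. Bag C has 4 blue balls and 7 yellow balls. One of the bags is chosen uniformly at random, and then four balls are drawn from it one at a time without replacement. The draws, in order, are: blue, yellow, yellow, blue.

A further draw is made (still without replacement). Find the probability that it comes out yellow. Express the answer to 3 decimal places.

For each hypothesis, P(data | H) works out to: P(data | bag A) = (2/8)(6/7)(5/6)(1/5) = 0.035714; P(data | bag B) = (5/9)(4/8)(3/7)(4/6) = 0.079365; P(data | bag C) = (4/11)(7/10)(6/9)(3/8) = 0.063636.
The prior-weighted likelihoods are 1/3 · 0.035714 = 0.011905, 1/3 · 0.079365 = 0.026455, 1/3 · 0.063636 = 0.021212; summing to 0.059572.
The posterior is then P(bag A | data) = 0.19984, P(bag B | data) = 0.44409, P(bag C | data) = 0.35608.
The predictive probability is P(yellow next | data) = (1)(0.19984) + (2/5)(0.44409) + (5/7)(0.35608) = 0.63181.

0.632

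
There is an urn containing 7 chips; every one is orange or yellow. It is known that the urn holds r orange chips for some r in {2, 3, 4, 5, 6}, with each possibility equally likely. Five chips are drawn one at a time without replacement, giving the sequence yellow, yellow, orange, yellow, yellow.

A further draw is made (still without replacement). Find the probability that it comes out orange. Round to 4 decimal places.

0.6154

Compute the likelihood of the observed sequence for each case: P(data | r = 2) = (5/7)(4/6)(2/5)(3/4)(2/3) = 2/21; P(data | r = 3) = (4/7)(3/6)(3/5)(2/4)(1/3) = 1/35; P(data | r = 4) = (3/7)(2/6)(4/5)(1/4)(0/3) = 0; P(data | r = 5) = (2/7)(1/6)(5/5)(0/4) = 0; P(data | r = 6) = (1/7)(0/6) = 0.
Multiplying each by its prior: 1/5 · 2/21 = 2/105, 1/5 · 1/35 = 1/175, 1/5 · 0 = 0, 1/5 · 0 = 0, 1/5 · 0 = 0; with total 13/525.
The posterior is then P(r = 2 | data) = 10/13, P(r = 3 | data) = 3/13, P(r = 4 | data) = 0, P(r = 5 | data) = 0, P(r = 6 | data) = 0.
The predictive probability is P(orange next | data) = (1/2)(10/13) + (1)(3/13) = 8/13.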